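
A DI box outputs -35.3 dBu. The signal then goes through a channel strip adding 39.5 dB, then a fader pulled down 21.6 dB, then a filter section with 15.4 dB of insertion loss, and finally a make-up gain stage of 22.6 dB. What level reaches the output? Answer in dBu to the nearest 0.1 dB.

-10.2 dBu

Cascaded gains and losses add directly in dB.
-35.3 + 39.5 − 21.6 − 15.4 + 22.6 = -10.2 dBu.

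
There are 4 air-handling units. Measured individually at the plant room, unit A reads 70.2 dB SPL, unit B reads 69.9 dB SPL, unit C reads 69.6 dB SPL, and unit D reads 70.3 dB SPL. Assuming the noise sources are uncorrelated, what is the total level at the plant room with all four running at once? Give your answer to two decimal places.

Add the sources as powers (linear), then convert back to dB:
L_total = 10·log₁₀(10^(70.2/10) + 10^(69.9/10) + 10^(69.6/10) + 10^(70.3/10)) = 10·log₁₀(40080000) = 76.03 dB SPL.

76.03 dB SPL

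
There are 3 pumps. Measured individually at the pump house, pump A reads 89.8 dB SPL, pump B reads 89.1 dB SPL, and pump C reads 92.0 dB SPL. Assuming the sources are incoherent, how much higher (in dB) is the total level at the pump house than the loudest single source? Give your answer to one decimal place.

3.3 dB

Incoherent sources sum as intensities:
L_total = 10·log₁₀(10^(89.8/10) + 10^(89.1/10) + 10^(92.0/10)) = 95.25 dB SPL.
Excess over the loudest (92.0 dB): 95.25 − 92.0 = 3.3 dB.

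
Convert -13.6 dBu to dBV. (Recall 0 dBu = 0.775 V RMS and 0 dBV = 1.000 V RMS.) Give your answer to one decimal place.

-15.8 dBV

The offset between the scales is 20·log₁₀(0.775/1.000) = −2.214 dB.
So dBV = -13.6 − 2.214 = -15.8 dBV.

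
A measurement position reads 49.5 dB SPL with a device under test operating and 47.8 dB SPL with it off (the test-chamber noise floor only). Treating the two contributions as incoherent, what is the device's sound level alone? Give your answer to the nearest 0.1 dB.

44.6 dB SPL

Background correction is a power subtraction:
L_src = 10·log₁₀(10^(49.5/10) − 10^(47.8/10)) = 10·log₁₀(28870) = 44.6 dB SPL.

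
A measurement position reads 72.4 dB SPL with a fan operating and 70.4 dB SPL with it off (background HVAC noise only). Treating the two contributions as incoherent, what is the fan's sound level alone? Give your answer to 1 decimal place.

68.1 dB SPL

Remove the background by subtracting linear intensities:
L_src = 10·log₁₀(10^(72.4/10) − 10^(70.4/10)) = 10·log₁₀(6413000) = 68.1 dB SPL.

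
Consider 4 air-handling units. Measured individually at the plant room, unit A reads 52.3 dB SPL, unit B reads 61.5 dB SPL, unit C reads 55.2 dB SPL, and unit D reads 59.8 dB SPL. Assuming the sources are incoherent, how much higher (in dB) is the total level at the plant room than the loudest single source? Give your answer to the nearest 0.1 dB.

Uncorrelated sources add in intensity (power), not in dB.
L_total = 10·log₁₀(10^(52.3/10) + 10^(61.5/10) + 10^(55.2/10) + 10^(59.8/10)) = 64.58 dB SPL.
Excess over the loudest (61.5 dB): 64.58 − 61.5 = 3.1 dB.

3.1 dB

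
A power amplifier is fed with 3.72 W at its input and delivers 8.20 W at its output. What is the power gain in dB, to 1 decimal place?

3.4 dB

Power is a power quantity, so gain = 10·log₁₀(P_out/P_in).
10·log₁₀(8.20/3.72) = 10·log₁₀(2.204) = 3.4 dB.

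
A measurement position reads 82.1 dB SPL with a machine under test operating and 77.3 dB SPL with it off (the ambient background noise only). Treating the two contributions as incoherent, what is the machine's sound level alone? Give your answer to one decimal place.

80.4 dB SPL

Subtract intensities: L_src = 10·log₁₀(10^(L_total/10) − 10^(L_bg/10)).
L_src = 10·log₁₀(10^(82.1/10) − 10^(77.3/10)) = 10·log₁₀(108500000) = 80.4 dB SPL.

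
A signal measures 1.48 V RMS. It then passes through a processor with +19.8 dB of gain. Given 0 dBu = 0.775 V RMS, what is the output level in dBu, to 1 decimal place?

Input level: 20·log₁₀(1.48/0.775) = 5.62 dBu.
Output: 5.62 + 19.8 = +25.4 dBu.

+25.4 dBu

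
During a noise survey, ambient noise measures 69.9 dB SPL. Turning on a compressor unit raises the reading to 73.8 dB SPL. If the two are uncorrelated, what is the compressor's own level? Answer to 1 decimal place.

Remove the background by subtracting linear intensities:
L_src = 10·log₁₀(10^(73.8/10) − 10^(69.9/10)) = 10·log₁₀(14220000) = 71.5 dB SPL.

71.5 dB SPL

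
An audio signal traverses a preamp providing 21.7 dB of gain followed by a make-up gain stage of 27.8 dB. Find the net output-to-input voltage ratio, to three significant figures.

299

Net gain = 21.7 + 27.8 = 49.5 dB.
Voltage ratio = 10^(49.5/20) = 299.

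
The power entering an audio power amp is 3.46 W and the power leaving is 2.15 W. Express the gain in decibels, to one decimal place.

Power ratio → dB uses the 10·log₁₀ form:
10·log₁₀(2.15/3.46) = 10·log₁₀(0.6214) = -2.1 dB.

-2.1 dB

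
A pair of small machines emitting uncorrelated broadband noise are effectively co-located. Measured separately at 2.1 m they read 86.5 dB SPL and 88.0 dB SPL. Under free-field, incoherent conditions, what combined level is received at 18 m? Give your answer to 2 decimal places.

Combined at 2.1 m: 10·log₁₀(10^(86.5/10)+10^(88.0/10)) = 90.325 dB SPL.
Then apply −20·log₁₀(18/2.1) = -18.661 dB → 71.66 dB SPL.

71.66 dB SPL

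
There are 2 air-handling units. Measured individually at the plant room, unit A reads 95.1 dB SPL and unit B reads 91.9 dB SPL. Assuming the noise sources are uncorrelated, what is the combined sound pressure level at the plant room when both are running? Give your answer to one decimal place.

96.8 dB SPL

Uncorrelated sources add in intensity (power), not in dB.
L_total = 10·log₁₀(10^(95.1/10) + 10^(91.9/10)) = 10·log₁₀(4785000000) = 96.8 dB SPL.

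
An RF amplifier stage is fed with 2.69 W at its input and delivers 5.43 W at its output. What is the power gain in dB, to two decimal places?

Power is a power quantity, so gain = 10·log₁₀(P_out/P_in).
10·log₁₀(5.43/2.69) = 10·log₁₀(2.019) = 3.05 dB.

3.05 dB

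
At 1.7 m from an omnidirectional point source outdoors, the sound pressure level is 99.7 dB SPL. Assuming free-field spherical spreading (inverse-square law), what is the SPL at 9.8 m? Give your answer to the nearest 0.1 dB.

84.5 dB SPL

Inverse-square spreading gives ΔL = −20·log₁₀(d₂/d₁).
ΔL = −20·log₁₀(9.8/1.7) = -15.22 dB, so L₂ = 99.7 + (-15.22) = 84.5 dB SPL.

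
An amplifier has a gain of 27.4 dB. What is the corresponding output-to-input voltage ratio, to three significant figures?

23.4

Voltage ratio = 10^(dB/20).
10^(27.4/20) = 10^(1.370) = 23.4.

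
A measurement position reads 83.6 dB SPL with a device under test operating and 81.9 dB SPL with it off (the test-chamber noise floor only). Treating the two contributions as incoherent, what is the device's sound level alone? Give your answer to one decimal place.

Background correction is a power subtraction:
L_src = 10·log₁₀(10^(83.6/10) − 10^(81.9/10)) = 10·log₁₀(74210000) = 78.7 dB SPL.

78.7 dB SPL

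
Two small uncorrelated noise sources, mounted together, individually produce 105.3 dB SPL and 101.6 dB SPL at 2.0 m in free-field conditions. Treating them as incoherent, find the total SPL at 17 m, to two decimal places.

88.25 dB SPL

Combined at 2.0 m: 10·log₁₀(10^(105.3/10)+10^(101.6/10)) = 106.843 dB SPL.
Then apply −20·log₁₀(17/2.0) = -18.588 dB → 88.25 dB SPL.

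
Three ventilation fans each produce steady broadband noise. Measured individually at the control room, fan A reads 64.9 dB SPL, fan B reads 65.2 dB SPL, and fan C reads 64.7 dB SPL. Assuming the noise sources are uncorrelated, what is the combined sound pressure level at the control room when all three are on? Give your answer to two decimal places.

69.71 dB SPL

Add the sources as powers (linear), then convert back to dB:
L_total = 10·log₁₀(10^(64.9/10) + 10^(65.2/10) + 10^(64.7/10)) = 10·log₁₀(9353000) = 69.71 dB SPL.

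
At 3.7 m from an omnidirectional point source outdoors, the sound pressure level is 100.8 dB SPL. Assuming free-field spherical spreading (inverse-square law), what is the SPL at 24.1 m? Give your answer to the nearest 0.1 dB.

For a point source in a free field, ΔL = −20·log₁₀(d₂/d₁).
ΔL = −20·log₁₀(24.1/3.7) = -16.28 dB, so L₂ = 100.8 + (-16.28) = 84.5 dB SPL.

84.5 dB SPL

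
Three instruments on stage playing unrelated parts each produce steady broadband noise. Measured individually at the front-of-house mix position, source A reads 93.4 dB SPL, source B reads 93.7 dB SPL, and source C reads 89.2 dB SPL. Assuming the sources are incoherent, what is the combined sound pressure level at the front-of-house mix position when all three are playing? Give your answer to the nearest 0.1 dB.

Incoherent sources sum as intensities:
L_total = 10·log₁₀(10^(93.4/10) + 10^(93.7/10) + 10^(89.2/10)) = 10·log₁₀(5364000000) = 97.3 dB SPL.

97.3 dB SPL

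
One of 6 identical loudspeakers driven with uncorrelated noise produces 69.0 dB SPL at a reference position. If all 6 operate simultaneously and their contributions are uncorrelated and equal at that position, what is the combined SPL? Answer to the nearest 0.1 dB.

6 equal incoherent sources raise the level by 10·log₁₀(6) = 7.78 dB.
L_total = 69.0 + 7.78 = 76.8 dB SPL.

76.8 dB SPL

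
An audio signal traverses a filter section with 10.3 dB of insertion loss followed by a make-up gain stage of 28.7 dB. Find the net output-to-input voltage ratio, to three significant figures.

8.32

Net gain = (−10.3) + 28.7 = 18.4 dB.
Voltage ratio = 10^(18.4/20) = 8.32.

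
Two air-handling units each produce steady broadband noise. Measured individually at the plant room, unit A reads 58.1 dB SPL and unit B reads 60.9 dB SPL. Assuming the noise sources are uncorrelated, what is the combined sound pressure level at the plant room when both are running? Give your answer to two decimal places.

62.73 dB SPL

Add the sources as powers (linear), then convert back to dB:
L_total = 10·log₁₀(10^(58.1/10) + 10^(60.9/10)) = 10·log₁₀(1876000) = 62.73 dB SPL.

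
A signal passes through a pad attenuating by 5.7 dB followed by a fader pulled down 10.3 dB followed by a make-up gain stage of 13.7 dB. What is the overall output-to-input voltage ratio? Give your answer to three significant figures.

Net gain = (−5.7) + (−10.3) + 13.7 = -2.3 dB.
Voltage ratio = 10^(-2.3/20) = 0.767.

0.767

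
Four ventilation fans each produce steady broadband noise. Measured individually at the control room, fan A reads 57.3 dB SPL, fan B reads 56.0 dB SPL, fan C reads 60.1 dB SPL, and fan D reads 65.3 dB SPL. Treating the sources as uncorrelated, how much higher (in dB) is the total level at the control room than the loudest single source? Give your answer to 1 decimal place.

2.0 dB

Uncorrelated sources add in intensity (power), not in dB.
L_total = 10·log₁₀(10^(57.3/10) + 10^(56.0/10) + 10^(60.1/10) + 10^(65.3/10)) = 67.28 dB SPL.
Excess over the loudest (65.3 dB): 67.28 − 65.3 = 2.0 dB.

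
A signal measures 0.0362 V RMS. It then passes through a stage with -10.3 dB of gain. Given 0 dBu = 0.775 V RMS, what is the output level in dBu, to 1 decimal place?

Input level: 20·log₁₀(0.0362/0.775) = -26.61 dBu.
Output: -26.61 − 10.3 = -36.9 dBu.

-36.9 dBu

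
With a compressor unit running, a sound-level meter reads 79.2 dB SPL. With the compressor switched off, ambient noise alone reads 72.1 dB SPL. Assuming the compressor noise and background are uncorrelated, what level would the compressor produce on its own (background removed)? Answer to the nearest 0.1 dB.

78.3 dB SPL

Subtract intensities: L_src = 10·log₁₀(10^(L_total/10) − 10^(L_bg/10)).
L_src = 10·log₁₀(10^(79.2/10) − 10^(72.1/10)) = 10·log₁₀(66960000) = 78.3 dB SPL.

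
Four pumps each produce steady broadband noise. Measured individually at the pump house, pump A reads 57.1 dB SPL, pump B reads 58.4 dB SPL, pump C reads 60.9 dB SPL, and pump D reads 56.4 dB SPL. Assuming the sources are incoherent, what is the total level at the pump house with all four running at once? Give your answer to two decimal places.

64.58 dB SPL

Add the sources as powers (linear), then convert back to dB:
L_total = 10·log₁₀(10^(57.1/10) + 10^(58.4/10) + 10^(60.9/10) + 10^(56.4/10)) = 10·log₁₀(2871000) = 64.58 dB SPL.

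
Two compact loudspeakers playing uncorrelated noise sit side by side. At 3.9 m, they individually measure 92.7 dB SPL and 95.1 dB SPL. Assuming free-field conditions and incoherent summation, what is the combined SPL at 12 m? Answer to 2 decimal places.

87.31 dB SPL

Combined at 3.9 m: 10·log₁₀(10^(92.7/10)+10^(95.1/10)) = 97.074 dB SPL.
Then apply −20·log₁₀(12/3.9) = -9.762 dB → 87.31 dB SPL.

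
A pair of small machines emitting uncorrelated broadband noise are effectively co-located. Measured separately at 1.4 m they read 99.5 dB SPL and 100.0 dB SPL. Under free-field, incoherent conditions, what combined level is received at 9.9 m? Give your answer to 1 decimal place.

85.8 dB SPL

Combined at 1.4 m: 10·log₁₀(10^(99.5/10)+10^(100.0/10)) = 102.77 dB SPL.
Then apply −20·log₁₀(9.9/1.4) = -16.99 dB → 85.8 dB SPL.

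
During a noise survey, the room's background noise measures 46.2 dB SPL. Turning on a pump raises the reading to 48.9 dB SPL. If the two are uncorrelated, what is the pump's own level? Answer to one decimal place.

Remove the background by subtracting linear intensities:
L_src = 10·log₁₀(10^(48.9/10) − 10^(46.2/10)) = 10·log₁₀(35940) = 45.6 dB SPL.

45.6 dB SPL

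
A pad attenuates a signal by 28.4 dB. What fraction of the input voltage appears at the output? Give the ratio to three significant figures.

0.0380

Voltage ratio = 10^(dB/20).
10^(-28.4/20) = 10^(-1.420) = 0.0380.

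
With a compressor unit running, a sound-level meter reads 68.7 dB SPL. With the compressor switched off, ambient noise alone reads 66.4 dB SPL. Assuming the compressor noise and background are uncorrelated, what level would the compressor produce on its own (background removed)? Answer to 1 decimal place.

64.8 dB SPL

Background correction is a power subtraction:
L_src = 10·log₁₀(10^(68.7/10) − 10^(66.4/10)) = 10·log₁₀(3048000) = 64.8 dB SPL.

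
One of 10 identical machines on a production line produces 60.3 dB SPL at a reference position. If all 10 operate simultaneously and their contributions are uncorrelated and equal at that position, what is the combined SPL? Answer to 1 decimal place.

10 equal incoherent sources raise the level by 10·log₁₀(10) = 10.00 dB.
L_total = 60.3 + 10.00 = 70.3 dB SPL.

70.3 dB SPL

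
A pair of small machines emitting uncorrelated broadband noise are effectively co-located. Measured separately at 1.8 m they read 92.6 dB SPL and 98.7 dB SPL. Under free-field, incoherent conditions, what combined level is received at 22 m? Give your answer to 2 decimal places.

77.91 dB SPL

Combined at 1.8 m: 10·log₁₀(10^(92.6/10)+10^(98.7/10)) = 99.653 dB SPL.
Then apply −20·log₁₀(22/1.8) = -21.743 dB → 77.91 dB SPL.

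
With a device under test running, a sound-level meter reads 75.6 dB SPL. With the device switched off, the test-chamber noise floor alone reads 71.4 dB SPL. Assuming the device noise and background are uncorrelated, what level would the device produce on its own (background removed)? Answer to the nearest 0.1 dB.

73.5 dB SPL

Background correction is a power subtraction:
L_src = 10·log₁₀(10^(75.6/10) − 10^(71.4/10)) = 10·log₁₀(22500000) = 73.5 dB SPL.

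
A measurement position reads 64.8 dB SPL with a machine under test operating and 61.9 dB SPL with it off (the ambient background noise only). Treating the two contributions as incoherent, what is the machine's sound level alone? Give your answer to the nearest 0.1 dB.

Subtract intensities: L_src = 10·log₁₀(10^(L_total/10) − 10^(L_bg/10)).
L_src = 10·log₁₀(10^(64.8/10) − 10^(61.9/10)) = 10·log₁₀(1471000) = 61.7 dB SPL.

61.7 dB SPL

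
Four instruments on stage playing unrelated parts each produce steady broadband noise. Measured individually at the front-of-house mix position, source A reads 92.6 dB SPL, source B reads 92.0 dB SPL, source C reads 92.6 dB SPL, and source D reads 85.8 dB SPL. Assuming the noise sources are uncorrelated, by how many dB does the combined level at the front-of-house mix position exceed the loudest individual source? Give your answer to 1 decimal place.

4.9 dB

Add the sources as powers (linear), then convert back to dB:
L_total = 10·log₁₀(10^(92.6/10) + 10^(92.0/10) + 10^(92.6/10) + 10^(85.8/10)) = 97.49 dB SPL.
Excess over the loudest (92.6 dB): 97.49 − 92.6 = 4.9 dB.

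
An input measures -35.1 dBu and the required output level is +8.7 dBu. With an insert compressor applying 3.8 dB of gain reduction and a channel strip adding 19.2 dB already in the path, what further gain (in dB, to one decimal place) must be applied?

28.4 dB

The required make-up gain is the shortfall in the dB sum.
G = +8.7 − (-35.1) + 3.8 − 19.2 = 28.4 dB.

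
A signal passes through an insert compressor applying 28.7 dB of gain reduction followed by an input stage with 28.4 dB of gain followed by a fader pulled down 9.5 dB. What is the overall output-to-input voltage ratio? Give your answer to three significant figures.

Net gain = (−28.7) + 28.4 + (−9.5) = -9.8 dB.
Voltage ratio = 10^(-9.8/20) = 0.324.

0.324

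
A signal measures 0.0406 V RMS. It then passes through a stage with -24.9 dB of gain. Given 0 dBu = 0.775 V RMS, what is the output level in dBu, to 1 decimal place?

Input level: 20·log₁₀(0.0406/0.775) = -25.62 dBu.
Output: -25.62 − 24.9 = -50.5 dBu.

-50.5 dBu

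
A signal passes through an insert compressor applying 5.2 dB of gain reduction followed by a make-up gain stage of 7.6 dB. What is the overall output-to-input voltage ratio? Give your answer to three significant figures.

1.32

Net gain = (−5.2) + 7.6 = 2.4 dB.
Voltage ratio = 10^(2.4/20) = 1.32.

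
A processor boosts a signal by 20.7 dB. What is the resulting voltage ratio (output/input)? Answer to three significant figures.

Voltage ratio = 10^(dB/20).
10^(20.7/20) = 10^(1.035) = 10.8.

10.8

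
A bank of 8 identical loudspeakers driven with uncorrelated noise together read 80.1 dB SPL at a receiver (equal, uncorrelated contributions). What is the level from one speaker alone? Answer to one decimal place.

71.1 dB SPL

8 equal incoherent sources add 10·log₁₀(8) = 9.03 dB over one source.
L_one = 80.1 − 9.03 = 71.1 dB SPL.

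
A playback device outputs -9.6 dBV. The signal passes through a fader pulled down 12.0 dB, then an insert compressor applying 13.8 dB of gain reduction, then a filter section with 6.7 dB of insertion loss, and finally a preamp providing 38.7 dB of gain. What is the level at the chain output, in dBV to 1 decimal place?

-3.4 dBV

Gain stages sum in dB:
-9.6 − 12.0 − 13.8 − 6.7 + 38.7 = -3.4 dBV.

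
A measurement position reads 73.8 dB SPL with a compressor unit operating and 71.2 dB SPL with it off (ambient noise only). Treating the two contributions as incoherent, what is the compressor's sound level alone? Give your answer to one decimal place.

70.3 dB SPL

Remove the background by subtracting linear intensities:
L_src = 10·log₁₀(10^(73.8/10) − 10^(71.2/10)) = 10·log₁₀(10810000) = 70.3 dB SPL.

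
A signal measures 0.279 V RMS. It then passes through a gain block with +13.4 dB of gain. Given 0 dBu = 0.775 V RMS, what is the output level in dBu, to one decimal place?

+4.5 dBu

Input level: 20·log₁₀(0.279/0.775) = -8.87 dBu.
Output: -8.87 + 13.4 = +4.5 dBu.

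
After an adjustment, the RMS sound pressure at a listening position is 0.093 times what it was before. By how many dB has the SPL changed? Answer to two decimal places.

Sound pressure is an amplitude quantity: ΔL = 20·log₁₀(p₂/p₁).
20·log₁₀(0.093) = -20.63 dB.

-20.63 dB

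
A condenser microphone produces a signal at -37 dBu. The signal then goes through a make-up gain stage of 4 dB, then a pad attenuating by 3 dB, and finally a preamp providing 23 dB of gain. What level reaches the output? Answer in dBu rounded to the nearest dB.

-13 dBu

Cascaded gains and losses add directly in dB.
-37 + 4 − 3 + 23 = -13 dBu.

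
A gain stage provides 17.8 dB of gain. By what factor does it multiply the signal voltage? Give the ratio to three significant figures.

7.76

Voltage ratio = 10^(dB/20).
10^(17.8/20) = 10^(0.8900) = 7.76.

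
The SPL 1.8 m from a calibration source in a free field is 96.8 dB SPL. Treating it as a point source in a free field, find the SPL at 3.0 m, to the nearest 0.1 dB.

Free-field point source: level drops by 20·log₁₀ of the distance ratio.
ΔL = −20·log₁₀(3.0/1.8) = -4.44 dB, so L₂ = 96.8 + (-4.44) = 92.4 dB SPL.

92.4 dB SPL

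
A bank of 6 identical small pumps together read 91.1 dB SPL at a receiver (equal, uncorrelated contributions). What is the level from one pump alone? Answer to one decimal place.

6 equal incoherent sources add 10·log₁₀(6) = 7.78 dB over one source.
L_one = 91.1 − 7.78 = 83.3 dB SPL.

83.3 dB SPL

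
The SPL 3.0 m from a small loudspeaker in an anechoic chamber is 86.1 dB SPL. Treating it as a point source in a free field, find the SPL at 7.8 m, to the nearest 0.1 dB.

77.8 dB SPL

Free-field point source: level drops by 20·log₁₀ of the distance ratio.
ΔL = −20·log₁₀(7.8/3.0) = -8.30 dB, so L₂ = 86.1 + (-8.30) = 77.8 dB SPL.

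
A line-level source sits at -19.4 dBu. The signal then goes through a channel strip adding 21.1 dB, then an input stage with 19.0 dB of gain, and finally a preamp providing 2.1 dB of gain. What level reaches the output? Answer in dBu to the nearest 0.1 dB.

+22.8 dBu

Gain stages sum in dB:
-19.4 + 21.1 + 19.0 + 2.1 = +22.8 dBu.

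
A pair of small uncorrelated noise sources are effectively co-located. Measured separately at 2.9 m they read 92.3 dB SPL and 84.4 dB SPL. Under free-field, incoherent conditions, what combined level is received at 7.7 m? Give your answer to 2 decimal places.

84.47 dB SPL

Combined at 2.9 m: 10·log₁₀(10^(92.3/10)+10^(84.4/10)) = 92.953 dB SPL.
Then apply −20·log₁₀(7.7/2.9) = -8.482 dB → 84.47 dB SPL.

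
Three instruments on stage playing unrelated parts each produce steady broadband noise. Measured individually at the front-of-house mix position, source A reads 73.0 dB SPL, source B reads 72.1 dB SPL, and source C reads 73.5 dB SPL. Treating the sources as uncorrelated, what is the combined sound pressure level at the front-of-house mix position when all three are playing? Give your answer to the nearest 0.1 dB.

Uncorrelated sources add in intensity (power), not in dB.
L_total = 10·log₁₀(10^(73.0/10) + 10^(72.1/10) + 10^(73.5/10)) = 10·log₁₀(58560000) = 77.7 dB SPL.

77.7 dB SPL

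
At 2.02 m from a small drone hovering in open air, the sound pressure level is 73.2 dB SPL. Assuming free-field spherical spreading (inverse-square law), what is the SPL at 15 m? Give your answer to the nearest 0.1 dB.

Inverse-square spreading gives ΔL = −20·log₁₀(d₂/d₁).
ΔL = −20·log₁₀(15/2.02) = -17.41 dB, so L₂ = 73.2 + (-17.41) = 55.8 dB SPL.

55.8 dB SPL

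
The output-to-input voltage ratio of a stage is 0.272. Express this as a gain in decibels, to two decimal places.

-11.31 dB

For a voltage ratio, dB = 20·log₁₀(V₂/V₁).
20·log₁₀(0.272) = -11.31 dB.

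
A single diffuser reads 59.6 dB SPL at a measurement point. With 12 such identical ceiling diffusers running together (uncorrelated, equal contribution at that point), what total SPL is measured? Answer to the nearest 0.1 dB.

12 equal incoherent sources raise the level by 10·log₁₀(12) = 10.79 dB.
L_total = 59.6 + 10.79 = 70.4 dB SPL.

70.4 dB SPL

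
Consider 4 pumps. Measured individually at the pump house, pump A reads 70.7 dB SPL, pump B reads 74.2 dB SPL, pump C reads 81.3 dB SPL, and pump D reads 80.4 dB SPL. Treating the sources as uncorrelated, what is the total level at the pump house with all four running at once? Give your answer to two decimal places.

Uncorrelated sources add in intensity (power), not in dB.
L_total = 10·log₁₀(10^(70.7/10) + 10^(74.2/10) + 10^(81.3/10) + 10^(80.4/10)) = 10·log₁₀(282600000) = 84.51 dB SPL.

84.51 dB SPL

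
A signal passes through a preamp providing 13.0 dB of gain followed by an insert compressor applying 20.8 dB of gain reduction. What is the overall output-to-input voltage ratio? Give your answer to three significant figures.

Net gain = 13.0 + (−20.8) = -7.8 dB.
Voltage ratio = 10^(-7.8/20) = 0.407.

0.407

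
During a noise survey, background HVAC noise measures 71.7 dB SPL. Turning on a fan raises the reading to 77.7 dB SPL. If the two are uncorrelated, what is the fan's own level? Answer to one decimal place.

76.4 dB SPL

Background correction is a power subtraction:
L_src = 10·log₁₀(10^(77.7/10) − 10^(71.7/10)) = 10·log₁₀(44090000) = 76.4 dB SPL.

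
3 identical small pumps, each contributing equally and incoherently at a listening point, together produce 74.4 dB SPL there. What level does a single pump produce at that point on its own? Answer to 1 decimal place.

3 equal incoherent sources add 10·log₁₀(3) = 4.77 dB over one source.
L_one = 74.4 − 4.77 = 69.6 dB SPL.

69.6 dB SPL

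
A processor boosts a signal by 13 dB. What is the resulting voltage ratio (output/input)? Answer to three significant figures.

4.47

Voltage ratio = 10^(dB/20).
10^(13/20) = 10^(0.6500) = 4.47.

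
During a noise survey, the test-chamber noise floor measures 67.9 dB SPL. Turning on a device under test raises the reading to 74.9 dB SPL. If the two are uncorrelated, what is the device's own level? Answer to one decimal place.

73.9 dB SPL

Background correction is a power subtraction:
L_src = 10·log₁₀(10^(74.9/10) − 10^(67.9/10)) = 10·log₁₀(24740000) = 73.9 dB SPL.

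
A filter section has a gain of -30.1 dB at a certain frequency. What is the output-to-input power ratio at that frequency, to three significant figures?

0.000977

Power ratio = 10^(dB/10).
10^(-30.1/10) = 10^(-3.010) = 0.000977.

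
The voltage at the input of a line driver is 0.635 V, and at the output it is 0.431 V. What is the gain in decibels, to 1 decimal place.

-3.4 dB

Voltage ratio → dB uses the 20·log₁₀ form:
20·log₁₀(0.431/0.635) = 20·log₁₀(0.6787) = -3.4 dB.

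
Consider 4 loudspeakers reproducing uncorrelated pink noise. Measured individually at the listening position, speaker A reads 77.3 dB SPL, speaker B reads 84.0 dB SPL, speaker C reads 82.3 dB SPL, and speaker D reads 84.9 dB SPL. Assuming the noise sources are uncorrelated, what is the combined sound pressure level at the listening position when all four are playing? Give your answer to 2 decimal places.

88.94 dB SPL

Add the sources as powers (linear), then convert back to dB:
L_total = 10·log₁₀(10^(77.3/10) + 10^(84.0/10) + 10^(82.3/10) + 10^(84.9/10)) = 10·log₁₀(783700000) = 88.94 dB SPL.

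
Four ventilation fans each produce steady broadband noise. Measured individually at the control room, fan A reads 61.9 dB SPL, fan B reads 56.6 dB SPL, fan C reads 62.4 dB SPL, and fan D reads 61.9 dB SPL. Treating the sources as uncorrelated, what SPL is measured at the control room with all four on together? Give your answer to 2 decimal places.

67.24 dB SPL

Uncorrelated sources add in intensity (power), not in dB.
L_total = 10·log₁₀(10^(61.9/10) + 10^(56.6/10) + 10^(62.4/10) + 10^(61.9/10)) = 10·log₁₀(5293000) = 67.24 dB SPL.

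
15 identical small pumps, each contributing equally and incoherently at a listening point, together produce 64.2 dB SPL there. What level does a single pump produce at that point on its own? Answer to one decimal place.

52.4 dB SPL

15 equal incoherent sources add 10·log₁₀(15) = 11.76 dB over one source.
L_one = 64.2 − 11.76 = 52.4 dB SPL.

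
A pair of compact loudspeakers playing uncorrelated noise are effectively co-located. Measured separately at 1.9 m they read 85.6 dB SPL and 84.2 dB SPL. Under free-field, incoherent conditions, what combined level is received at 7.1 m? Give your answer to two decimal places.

76.52 dB SPL

Combined at 1.9 m: 10·log₁₀(10^(85.6/10)+10^(84.2/10)) = 87.966 dB SPL.
Then apply −20·log₁₀(7.1/1.9) = -11.450 dB → 76.52 dB SPL.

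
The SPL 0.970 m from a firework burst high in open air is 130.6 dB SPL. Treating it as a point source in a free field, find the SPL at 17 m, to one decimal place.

For a point source in a free field, ΔL = −20·log₁₀(d₂/d₁).
ΔL = −20·log₁₀(17/0.970) = -24.87 dB, so L₂ = 130.6 + (-24.87) = 105.7 dB SPL.

105.7 dB SPL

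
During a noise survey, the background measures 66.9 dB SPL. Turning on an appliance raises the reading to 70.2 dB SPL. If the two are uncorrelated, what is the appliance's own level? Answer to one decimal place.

Subtract intensities: L_src = 10·log₁₀(10^(L_total/10) − 10^(L_bg/10)).
L_src = 10·log₁₀(10^(70.2/10) − 10^(66.9/10)) = 10·log₁₀(5573000) = 67.5 dB SPL.

67.5 dB SPL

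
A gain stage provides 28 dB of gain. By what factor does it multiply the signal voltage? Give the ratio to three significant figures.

Voltage ratio = 10^(dB/20).
10^(28/20) = 10^(1.400) = 25.1.

25.1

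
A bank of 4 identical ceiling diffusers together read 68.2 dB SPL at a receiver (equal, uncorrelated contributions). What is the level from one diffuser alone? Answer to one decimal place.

62.2 dB SPL

4 equal incoherent sources add 10·log₁₀(4) = 6.02 dB over one source.
L_one = 68.2 − 6.02 = 62.2 dB SPL.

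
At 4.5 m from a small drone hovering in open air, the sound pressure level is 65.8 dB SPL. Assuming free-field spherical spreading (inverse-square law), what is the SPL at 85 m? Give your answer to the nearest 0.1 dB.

40.3 dB SPL

Free-field point source: level drops by 20·log₁₀ of the distance ratio.
ΔL = −20·log₁₀(85/4.5) = -25.52 dB, so L₂ = 65.8 + (-25.52) = 40.3 dB SPL.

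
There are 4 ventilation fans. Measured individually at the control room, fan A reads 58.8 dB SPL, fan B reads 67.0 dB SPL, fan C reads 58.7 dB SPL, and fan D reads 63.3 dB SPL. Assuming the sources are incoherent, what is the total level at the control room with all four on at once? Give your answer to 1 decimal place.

Incoherent sources sum as intensities:
L_total = 10·log₁₀(10^(58.8/10) + 10^(67.0/10) + 10^(58.7/10) + 10^(63.3/10)) = 10·log₁₀(8650000) = 69.4 dB SPL.

69.4 dB SPL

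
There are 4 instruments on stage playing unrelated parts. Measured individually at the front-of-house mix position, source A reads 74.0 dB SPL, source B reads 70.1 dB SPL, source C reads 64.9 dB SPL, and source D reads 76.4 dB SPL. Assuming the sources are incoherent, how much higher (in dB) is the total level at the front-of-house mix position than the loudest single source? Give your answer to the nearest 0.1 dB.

Uncorrelated sources add in intensity (power), not in dB.
L_total = 10·log₁₀(10^(74.0/10) + 10^(70.1/10) + 10^(64.9/10) + 10^(76.4/10)) = 79.14 dB SPL.
Excess over the loudest (76.4 dB): 79.14 − 76.4 = 2.7 dB.

2.7 dB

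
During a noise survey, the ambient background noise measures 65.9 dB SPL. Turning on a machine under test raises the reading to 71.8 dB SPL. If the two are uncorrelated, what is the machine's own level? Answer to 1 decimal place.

70.5 dB SPL

Background correction is a power subtraction:
L_src = 10·log₁₀(10^(71.8/10) − 10^(65.9/10)) = 10·log₁₀(11250000) = 70.5 dB SPL.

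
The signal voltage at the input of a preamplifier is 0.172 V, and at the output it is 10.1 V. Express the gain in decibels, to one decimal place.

35.4 dB

Voltage ratio → dB uses the 20·log₁₀ form:
20·log₁₀(10.1/0.172) = 20·log₁₀(58.72) = 35.4 dB.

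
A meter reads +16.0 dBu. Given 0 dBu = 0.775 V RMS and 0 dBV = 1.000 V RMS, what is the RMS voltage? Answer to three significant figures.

4.89 V

V = 0.775 V × 10^(+16.0/20).
= 0.775 × 6.310 = 4.89 V.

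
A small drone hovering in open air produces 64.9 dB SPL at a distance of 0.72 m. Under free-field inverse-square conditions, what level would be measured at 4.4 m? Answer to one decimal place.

49.2 dB SPL

Free-field point source: level drops by 20·log₁₀ of the distance ratio.
ΔL = −20·log₁₀(4.4/0.72) = -15.72 dB, so L₂ = 64.9 + (-15.72) = 49.2 dB SPL.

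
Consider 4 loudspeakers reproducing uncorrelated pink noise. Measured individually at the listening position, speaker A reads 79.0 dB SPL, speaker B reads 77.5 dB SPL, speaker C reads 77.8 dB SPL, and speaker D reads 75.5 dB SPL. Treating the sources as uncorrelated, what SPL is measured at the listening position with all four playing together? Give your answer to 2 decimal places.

Uncorrelated sources add in intensity (power), not in dB.
L_total = 10·log₁₀(10^(79.0/10) + 10^(77.5/10) + 10^(77.8/10) + 10^(75.5/10)) = 10·log₁₀(231400000) = 83.64 dB SPL.

83.64 dB SPL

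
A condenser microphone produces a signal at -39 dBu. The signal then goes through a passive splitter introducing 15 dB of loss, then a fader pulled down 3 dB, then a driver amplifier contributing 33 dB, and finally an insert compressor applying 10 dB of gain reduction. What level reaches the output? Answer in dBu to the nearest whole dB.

-34 dBu

In dB, series stages simply add:
-39 − 15 − 3 + 33 − 10 = -34 dBu.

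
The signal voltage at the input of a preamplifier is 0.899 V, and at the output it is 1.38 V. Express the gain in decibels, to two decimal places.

Voltage is an amplitude quantity, so gain = 20·log₁₀(V_out/V_in).
20·log₁₀(1.38/0.899) = 20·log₁₀(1.535) = 3.72 dB.

3.72 dB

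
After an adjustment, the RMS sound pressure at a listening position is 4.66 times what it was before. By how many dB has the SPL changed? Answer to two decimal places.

13.37 dB

Sound pressure is an amplitude quantity: ΔL = 20·log₁₀(p₂/p₁).
20·log₁₀(4.66) = 13.37 dB.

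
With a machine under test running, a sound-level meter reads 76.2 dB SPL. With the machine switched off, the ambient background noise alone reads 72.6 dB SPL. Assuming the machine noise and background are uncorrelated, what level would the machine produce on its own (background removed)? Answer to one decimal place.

73.7 dB SPL

Remove the background by subtracting linear intensities:
L_src = 10·log₁₀(10^(76.2/10) − 10^(72.6/10)) = 10·log₁₀(23490000) = 73.7 dB SPL.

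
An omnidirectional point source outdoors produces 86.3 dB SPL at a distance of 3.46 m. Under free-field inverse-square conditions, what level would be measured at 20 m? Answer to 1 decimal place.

71.1 dB SPL

For a point source in a free field, ΔL = −20·log₁₀(d₂/d₁).
ΔL = −20·log₁₀(20/3.46) = -15.24 dB, so L₂ = 86.3 + (-15.24) = 71.1 dB SPL.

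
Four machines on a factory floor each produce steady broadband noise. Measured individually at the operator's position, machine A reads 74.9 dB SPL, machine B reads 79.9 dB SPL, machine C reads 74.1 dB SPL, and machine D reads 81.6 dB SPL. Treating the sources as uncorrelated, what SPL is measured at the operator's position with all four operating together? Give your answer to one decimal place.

Add the sources as powers (linear), then convert back to dB:
L_total = 10·log₁₀(10^(74.9/10) + 10^(79.9/10) + 10^(74.1/10) + 10^(81.6/10)) = 10·log₁₀(298900000) = 84.8 dB SPL.

84.8 dB SPL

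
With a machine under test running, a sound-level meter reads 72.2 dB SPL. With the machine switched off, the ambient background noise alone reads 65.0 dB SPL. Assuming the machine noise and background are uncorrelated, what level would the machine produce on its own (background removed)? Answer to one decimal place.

Background correction is a power subtraction:
L_src = 10·log₁₀(10^(72.2/10) − 10^(65.0/10)) = 10·log₁₀(13430000) = 71.3 dB SPL.

71.3 dB SPL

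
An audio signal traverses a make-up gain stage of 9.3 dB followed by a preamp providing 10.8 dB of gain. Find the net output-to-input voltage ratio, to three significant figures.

Net gain = 9.3 + 10.8 = 20.1 dB.
Voltage ratio = 10^(20.1/20) = 10.1.

10.1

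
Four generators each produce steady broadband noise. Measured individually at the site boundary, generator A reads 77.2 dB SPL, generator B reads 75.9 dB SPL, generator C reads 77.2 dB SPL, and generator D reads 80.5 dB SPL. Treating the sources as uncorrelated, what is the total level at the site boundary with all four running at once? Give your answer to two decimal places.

84.08 dB SPL

Uncorrelated sources add in intensity (power), not in dB.
L_total = 10·log₁₀(10^(77.2/10) + 10^(75.9/10) + 10^(77.2/10) + 10^(80.5/10)) = 10·log₁₀(256100000) = 84.08 dB SPL.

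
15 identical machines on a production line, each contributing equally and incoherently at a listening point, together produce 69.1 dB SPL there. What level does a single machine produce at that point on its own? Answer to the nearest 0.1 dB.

15 equal incoherent sources add 10·log₁₀(15) = 11.76 dB over one source.
L_one = 69.1 − 11.76 = 57.3 dB SPL.

57.3 dB SPL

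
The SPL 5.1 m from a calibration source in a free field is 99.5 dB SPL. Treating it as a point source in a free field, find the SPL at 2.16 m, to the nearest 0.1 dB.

Inverse-square spreading gives ΔL = −20·log₁₀(d₂/d₁).
ΔL = −20·log₁₀(2.16/5.1) = 7.46 dB, so L₂ = 99.5 + (7.46) = 107.0 dB SPL.

107.0 dB SPL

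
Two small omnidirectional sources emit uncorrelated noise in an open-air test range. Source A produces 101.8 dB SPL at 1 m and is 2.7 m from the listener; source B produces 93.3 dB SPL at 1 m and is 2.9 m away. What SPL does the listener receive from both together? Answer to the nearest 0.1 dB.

93.7 dB SPL

At the listener: L_A = 101.8 − 20·log₁₀(2.7) = 93.17 dB; L_B = 93.3 − 20·log₁₀(2.9) = 84.05 dB.
Combined: 10·log₁₀(10^(93.17/10)+10^(84.05/10)) = 93.7 dB SPL.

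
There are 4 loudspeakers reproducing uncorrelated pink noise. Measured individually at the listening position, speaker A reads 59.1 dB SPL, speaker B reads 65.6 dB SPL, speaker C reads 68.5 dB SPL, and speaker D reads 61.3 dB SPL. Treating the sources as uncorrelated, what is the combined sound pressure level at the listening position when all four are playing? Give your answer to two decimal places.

Add the sources as powers (linear), then convert back to dB:
L_total = 10·log₁₀(10^(59.1/10) + 10^(65.6/10) + 10^(68.5/10) + 10^(61.3/10)) = 10·log₁₀(12870000) = 71.10 dB SPL.

71.10 dB SPL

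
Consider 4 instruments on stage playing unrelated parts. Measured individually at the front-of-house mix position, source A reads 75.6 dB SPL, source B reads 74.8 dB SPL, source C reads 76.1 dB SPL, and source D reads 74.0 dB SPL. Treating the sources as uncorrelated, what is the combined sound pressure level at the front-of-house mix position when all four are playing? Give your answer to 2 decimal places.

Incoherent sources sum as intensities:
L_total = 10·log₁₀(10^(75.6/10) + 10^(74.8/10) + 10^(76.1/10) + 10^(74.0/10)) = 10·log₁₀(132400000) = 81.22 dB SPL.

81.22 dB SPL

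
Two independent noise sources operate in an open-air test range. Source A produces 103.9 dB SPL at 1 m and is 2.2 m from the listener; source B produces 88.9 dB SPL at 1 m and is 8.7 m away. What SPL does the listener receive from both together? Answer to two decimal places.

At the listener: L_A = 103.9 − 20·log₁₀(2.2) = 97.052 dB; L_B = 88.9 − 20·log₁₀(8.7) = 70.110 dB.
Combined: 10·log₁₀(10^(97.052/10)+10^(70.110/10)) = 97.06 dB SPL.

97.06 dB SPL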